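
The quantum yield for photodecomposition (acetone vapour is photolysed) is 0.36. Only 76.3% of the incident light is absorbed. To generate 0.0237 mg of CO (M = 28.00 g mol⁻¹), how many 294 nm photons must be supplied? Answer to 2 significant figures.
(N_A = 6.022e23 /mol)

Product: 0.0237 mg / 28.00 g mol⁻¹ = 8.464e-7 mol.
Photons that must be absorbed: 8.464e-7 / 0.36 = 2.351e-6 mol.
Incident photons needed: 2.351e-6 / 0.763 = 3.081e-6 mol.
Photon count: 3.081e-6 × 6.022e23 = 1.9e18.

1.9e18 photons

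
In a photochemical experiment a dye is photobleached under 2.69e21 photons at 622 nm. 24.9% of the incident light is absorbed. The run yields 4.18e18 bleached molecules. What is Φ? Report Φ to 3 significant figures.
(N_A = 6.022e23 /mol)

Product: 4.18e18 / 6.022e23 = 6.941e-6 mol.
Moles of photons: 2.69e21 / 6.022e23 = 0.004467 mol.
Photons absorbed: 0.249 × 0.004467 = 0.001112 mol.
Φ = 6.941e-6 mol / 0.001112 mol photons = 0.00624.

Φ = 0.00624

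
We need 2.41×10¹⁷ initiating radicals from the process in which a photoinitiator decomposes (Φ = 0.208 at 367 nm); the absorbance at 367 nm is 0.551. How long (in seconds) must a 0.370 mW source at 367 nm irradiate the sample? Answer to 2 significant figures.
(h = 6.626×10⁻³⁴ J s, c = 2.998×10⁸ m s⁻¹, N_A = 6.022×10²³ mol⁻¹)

t ≈ 2400 s

Product: 2.41×10¹⁷ / 6.022×10²³ = 4.002×10⁻⁷ mol.
Photons that must be absorbed: 4.002×10⁻⁷ / 0.208 = 1.924×10⁻⁶ mol.
Fraction absorbed: 1 − 10^(−0.551) = 0.7188.
Incident photons needed: 1.924×10⁻⁶ / 0.7188 = 2.677×10⁻⁶ mol.
Photon energy: hc/λ = 5.413×10⁻¹⁹ J; per mole, 3.260×10⁵ J mol⁻¹.
Energy required: 2.677×10⁻⁶ × 3.260×10⁵ = 0.8727 J.
Time: 0.8727 J / 0.00037 W = 2400 s.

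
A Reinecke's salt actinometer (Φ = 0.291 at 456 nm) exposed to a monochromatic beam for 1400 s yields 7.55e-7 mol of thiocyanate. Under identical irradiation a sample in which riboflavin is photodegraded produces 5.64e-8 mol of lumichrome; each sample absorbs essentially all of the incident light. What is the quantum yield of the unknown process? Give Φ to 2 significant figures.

Φ = 0.022

Photons absorbed by the actinometer: 7.55e-7 / 0.291 = 2.595e-6 mol.
Φ(unknown) = 5.64e-8 / 2.595e-6 = 0.022.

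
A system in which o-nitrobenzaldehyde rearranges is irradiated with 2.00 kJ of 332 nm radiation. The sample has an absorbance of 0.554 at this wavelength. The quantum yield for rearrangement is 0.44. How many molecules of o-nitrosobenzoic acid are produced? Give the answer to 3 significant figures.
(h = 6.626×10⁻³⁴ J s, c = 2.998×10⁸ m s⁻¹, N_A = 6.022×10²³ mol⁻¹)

Photon energy at 332 nm: hc/λ = (6.626×10⁻³⁴)(2.998×10⁸)/(332×10⁻⁹) = 5.983×10⁻¹⁹ J.
Incident energy: 2.00 kJ = 2000 J.
Photons incident: 2000 / 5.983×10⁻¹⁹ = 3.343×10²¹, i.e. 3.343×10²¹/6.022×10²³ = 0.005551 mol.
Fraction absorbed: 1 − 10^(−0.554) = 0.7207.
Photons absorbed: 0.7207 × 0.005551 = 0.004001 mol.
Product: Φ × n_abs = 0.44 × 0.004001 = 0.001760 mol.
As a count: 0.001760 × 6.022×10²³ = 1.06×10²¹.

1.06×10²¹ molecules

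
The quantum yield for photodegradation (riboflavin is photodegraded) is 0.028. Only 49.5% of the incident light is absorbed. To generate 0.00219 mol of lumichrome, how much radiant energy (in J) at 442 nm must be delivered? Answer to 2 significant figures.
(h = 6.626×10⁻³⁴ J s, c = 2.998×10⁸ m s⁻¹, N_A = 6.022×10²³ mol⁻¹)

Photons that must be absorbed: 0.00219 / 0.028 = 0.07821 mol.
Incident photons needed: 0.07821 / 0.495 = 0.1580 mol.
Photon energy: hc/λ = 4.494×10⁻¹⁹ J; per mole, 2.706×10⁵ J mol⁻¹.
Energy required: 0.1580 × 2.706×10⁵ = 4.3×10⁴ J.

4.3×10⁴ J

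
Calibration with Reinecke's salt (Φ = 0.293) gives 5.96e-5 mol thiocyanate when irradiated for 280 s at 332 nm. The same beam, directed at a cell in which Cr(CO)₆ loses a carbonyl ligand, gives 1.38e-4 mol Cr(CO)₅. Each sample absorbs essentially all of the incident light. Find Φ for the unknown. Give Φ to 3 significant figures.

Photons absorbed by the actinometer: 5.96e-5 / 0.293 = 2.034e-4 mol.
Φ(unknown) = 1.38e-4 / 2.034e-4 = 0.678.

Φ = 0.678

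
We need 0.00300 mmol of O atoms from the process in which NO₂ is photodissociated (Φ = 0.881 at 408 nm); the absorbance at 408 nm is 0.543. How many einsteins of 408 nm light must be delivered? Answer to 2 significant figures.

Product: 0.00300 mmol = 3.00×10⁻⁶ mol.
Photons that must be absorbed: 3.00×10⁻⁶ / 0.881 = 3.405×10⁻⁶ mol.
Fraction absorbed: 1 − 10^(−0.543) = 0.7136.
Incident photons needed: 3.405×10⁻⁶ / 0.7136 = 4.772×10⁻⁶ mol.

4.8×10⁻⁶ einstein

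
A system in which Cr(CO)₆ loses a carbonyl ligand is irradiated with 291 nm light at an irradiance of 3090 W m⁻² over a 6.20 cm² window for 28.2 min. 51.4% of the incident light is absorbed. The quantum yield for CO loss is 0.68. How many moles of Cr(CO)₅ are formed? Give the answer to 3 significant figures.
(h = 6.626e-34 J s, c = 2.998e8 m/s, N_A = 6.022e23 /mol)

0.00276 mol

Photon energy at 291 nm: hc/λ = (6.626e-34)(2.998e8)/(291e-9) = 6.826e-19 J.
Energy delivered: (3090 W m⁻²)(6.20e-4 m²)(1692 s) = 3242 J.
Photons incident: 3242 / 6.826e-19 = 4.749e21, i.e. 4.749e21/6.022e23 = 0.007886 mol.
Photons absorbed: 0.514 × 0.007886 = 0.004053 mol.
Product: Φ × n_abs = 0.68 × 0.004053 = 0.002756 mol.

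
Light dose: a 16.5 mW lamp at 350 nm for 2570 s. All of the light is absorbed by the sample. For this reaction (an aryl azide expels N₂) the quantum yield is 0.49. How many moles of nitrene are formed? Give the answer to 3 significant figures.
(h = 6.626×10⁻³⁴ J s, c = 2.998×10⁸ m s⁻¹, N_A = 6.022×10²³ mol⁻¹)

Photon energy at 350 nm: hc/λ = (6.626×10⁻³⁴)(2.998×10⁸)/(350×10⁻⁹) = 5.676×10⁻¹⁹ J.
Energy delivered: (16.5 mW)(2570 s) = 42.41 J.
Photons incident: 42.41 / 5.676×10⁻¹⁹ = 7.472×10¹⁹, i.e. 7.472×10¹⁹/6.022×10²³ = 1.241×10⁻⁴ mol.
Product: Φ × n_abs = 0.49 × 1.241×10⁻⁴ = 6.081×10⁻⁵ mol.

6.08×10⁻⁵ mol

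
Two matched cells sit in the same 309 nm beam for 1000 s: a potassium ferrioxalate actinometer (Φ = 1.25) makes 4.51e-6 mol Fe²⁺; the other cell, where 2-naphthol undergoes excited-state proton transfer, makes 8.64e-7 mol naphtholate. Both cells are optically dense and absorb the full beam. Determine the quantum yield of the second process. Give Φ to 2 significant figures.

Φ = 0.24

Photons absorbed by the actinometer: 4.51e-6 / 1.25 = 3.608e-6 mol.
Φ(unknown) = 8.64e-7 / 3.608e-6 = 0.24.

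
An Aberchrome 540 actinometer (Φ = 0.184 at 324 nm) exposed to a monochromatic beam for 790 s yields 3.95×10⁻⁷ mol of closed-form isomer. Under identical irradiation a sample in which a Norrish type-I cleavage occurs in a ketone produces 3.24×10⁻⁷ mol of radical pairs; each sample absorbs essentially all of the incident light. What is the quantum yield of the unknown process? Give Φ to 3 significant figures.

Φ = 0.151

Photons absorbed by the actinometer: 3.95×10⁻⁷ / 0.184 = 2.147×10⁻⁶ mol.
Φ(unknown) = 3.24×10⁻⁷ / 2.147×10⁻⁶ = 0.151.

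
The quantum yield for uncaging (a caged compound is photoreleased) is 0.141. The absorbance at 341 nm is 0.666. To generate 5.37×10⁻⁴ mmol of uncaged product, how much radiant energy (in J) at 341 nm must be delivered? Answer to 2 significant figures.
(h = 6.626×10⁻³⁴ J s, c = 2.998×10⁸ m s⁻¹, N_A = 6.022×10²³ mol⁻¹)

1.7 J

Product: 5.37×10⁻⁴ mmol = 5.37×10⁻⁷ mol.
Photons that must be absorbed: 5.37×10⁻⁷ / 0.141 = 3.809×10⁻⁶ mol.
Fraction absorbed: 1 − 10^(−0.666) = 0.7842.
Incident photons needed: 3.809×10⁻⁶ / 0.7842 = 4.857×10⁻⁶ mol.
Photon energy: hc/λ = 5.825×10⁻¹⁹ J; per mole, 3.508×10⁵ J mol⁻¹.
Energy required: 4.857×10⁻⁶ × 3.508×10⁵ = 1.7 J.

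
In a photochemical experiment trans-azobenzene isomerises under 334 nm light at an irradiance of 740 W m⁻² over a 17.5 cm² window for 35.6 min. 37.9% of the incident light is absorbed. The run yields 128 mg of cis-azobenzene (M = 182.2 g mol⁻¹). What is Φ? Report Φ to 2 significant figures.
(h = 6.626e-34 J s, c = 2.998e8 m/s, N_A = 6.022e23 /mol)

Φ = 0.24

Product: 128 mg / 182.2 g mol⁻¹ = 7.025e-4 mol.
Photon energy at 334 nm: hc/λ = (6.626e-34)(2.998e8)/(334e-9) = 5.948e-19 J.
Energy delivered: (740 W m⁻²)(17.5e-4 m²)(2136 s) = 2766 J.
Photons incident: 2766 / 5.948e-19 = 4.650e21, i.e. 4.650e21/6.022e23 = 0.007722 mol.
Photons absorbed: 0.379 × 0.007722 = 0.002927 mol.
Φ = 7.025e-4 mol / 0.002927 mol photons = 0.24.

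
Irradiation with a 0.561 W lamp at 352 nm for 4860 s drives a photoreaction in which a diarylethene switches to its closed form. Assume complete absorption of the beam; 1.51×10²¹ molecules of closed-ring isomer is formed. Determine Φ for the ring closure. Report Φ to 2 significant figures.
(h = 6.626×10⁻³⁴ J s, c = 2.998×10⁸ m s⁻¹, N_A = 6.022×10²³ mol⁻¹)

Product: 1.51×10²¹ / 6.022×10²³ = 0.002507 mol.
Photon energy at 352 nm: hc/λ = (6.626×10⁻³⁴)(2.998×10⁸)/(352×10⁻⁹) = 5.643×10⁻¹⁹ J.
Energy delivered: (0.561 W)(4860 s) = 2726 J.
Photons incident: 2726 / 5.643×10⁻¹⁹ = 4.831×10²¹, i.e. 4.831×10²¹/6.022×10²³ = 0.008022 mol.
Φ = 0.002507 mol / 0.008022 mol photons = 0.31.

Φ = 0.31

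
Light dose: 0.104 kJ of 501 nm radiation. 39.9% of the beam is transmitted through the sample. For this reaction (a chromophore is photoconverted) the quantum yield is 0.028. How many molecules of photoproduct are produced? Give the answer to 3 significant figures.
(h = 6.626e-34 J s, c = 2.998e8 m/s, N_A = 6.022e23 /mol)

Photon energy at 501 nm: hc/λ = (6.626e-34)(2.998e8)/(501e-9) = 3.965e-19 J.
Incident energy: 0.104 kJ = 104 J.
Photons incident: 104 / 3.965e-19 = 2.623e20, i.e. 2.623e20/6.022e23 = 4.356e-4 mol.
Fraction absorbed: 1 − 39.9/100 = 0.6010.
Photons absorbed: 0.6010 × 4.356e-4 = 2.618e-4 mol.
Product: Φ × n_abs = 0.028 × 2.618e-4 = 7.330e-6 mol.
As a count: 7.330e-6 × 6.022e23 = 4.41e18.

4.41e18 molecules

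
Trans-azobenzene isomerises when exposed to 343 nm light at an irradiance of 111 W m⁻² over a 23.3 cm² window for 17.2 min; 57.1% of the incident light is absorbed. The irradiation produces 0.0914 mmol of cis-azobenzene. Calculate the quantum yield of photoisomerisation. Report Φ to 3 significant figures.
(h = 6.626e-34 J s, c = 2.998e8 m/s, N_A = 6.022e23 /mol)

Product: 0.0914 mmol = 9.14e-5 mol.
Photon energy at 343 nm: hc/λ = (6.626e-34)(2.998e8)/(343e-9) = 5.791e-19 J.
Energy delivered: (111 W m⁻²)(23.3e-4 m²)(1032 s) = 266.9 J.
Photons incident: 266.9 / 5.791e-19 = 4.609e20, i.e. 4.609e20/6.022e23 = 7.654e-4 mol.
Photons absorbed: 0.571 × 7.654e-4 = 4.370e-4 mol.
Φ = 9.14e-5 mol / 4.370e-4 mol photons = 0.209.

Φ = 0.209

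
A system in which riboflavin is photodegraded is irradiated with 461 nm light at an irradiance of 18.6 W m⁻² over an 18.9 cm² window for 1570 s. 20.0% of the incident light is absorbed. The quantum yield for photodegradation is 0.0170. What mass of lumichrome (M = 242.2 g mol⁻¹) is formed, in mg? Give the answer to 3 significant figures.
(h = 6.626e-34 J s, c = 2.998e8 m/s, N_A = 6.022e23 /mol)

Photon energy at 461 nm: hc/λ = (6.626e-34)(2.998e8)/(461e-9) = 4.309e-19 J.
Energy delivered: (18.6 W m⁻²)(18.9e-4 m²)(1570 s) = 55.19 J.
Photons incident: 55.19 / 4.309e-19 = 1.281e20, i.e. 1.281e20/6.022e23 = 2.127e-4 mol.
Photons absorbed: 0.200 × 2.127e-4 = 4.254e-5 mol.
Product: Φ × n_abs = 0.0170 × 4.254e-5 = 7.232e-7 mol.
Mass: 7.232e-7 × 242.2 = 1.752e-4 g = 0.175 mg.

0.175 mg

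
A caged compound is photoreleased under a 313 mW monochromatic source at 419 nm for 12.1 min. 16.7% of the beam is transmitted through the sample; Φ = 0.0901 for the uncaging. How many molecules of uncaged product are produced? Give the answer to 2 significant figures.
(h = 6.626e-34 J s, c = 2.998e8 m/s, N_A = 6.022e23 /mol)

Photon energy at 419 nm: hc/λ = (6.626e-34)(2.998e8)/(419e-9) = 4.741e-19 J.
Energy delivered: (313 mW)(726 s) = 227.2 J.
Photons incident: 227.2 / 4.741e-19 = 4.792e20, i.e. 4.792e20/6.022e23 = 7.957e-4 mol.
Fraction absorbed: 1 − 16.7/100 = 0.8330.
Photons absorbed: 0.8330 × 7.957e-4 = 6.628e-4 mol.
Product: Φ × n_abs = 0.0901 × 6.628e-4 = 5.972e-5 mol.
As a count: 5.972e-5 × 6.022e23 = 3.6e19.

3.6e19 molecules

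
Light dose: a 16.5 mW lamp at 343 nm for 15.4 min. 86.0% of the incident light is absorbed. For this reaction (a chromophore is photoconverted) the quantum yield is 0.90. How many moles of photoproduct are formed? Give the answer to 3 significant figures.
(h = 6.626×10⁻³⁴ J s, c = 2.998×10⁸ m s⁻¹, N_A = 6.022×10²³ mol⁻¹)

Photon energy at 343 nm: hc/λ = (6.626×10⁻³⁴)(2.998×10⁸)/(343×10⁻⁹) = 5.791×10⁻¹⁹ J.
Energy delivered: (16.5 mW)(924 s) = 15.25 J.
Photons incident: 15.25 / 5.791×10⁻¹⁹ = 2.633×10¹⁹, i.e. 2.633×10¹⁹/6.022×10²³ = 4.372×10⁻⁵ mol.
Photons absorbed: 0.860 × 4.372×10⁻⁵ = 3.760×10⁻⁵ mol.
Product: Φ × n_abs = 0.90 × 3.760×10⁻⁵ = 3.384×10⁻⁵ mol.

3.38×10⁻⁵ mol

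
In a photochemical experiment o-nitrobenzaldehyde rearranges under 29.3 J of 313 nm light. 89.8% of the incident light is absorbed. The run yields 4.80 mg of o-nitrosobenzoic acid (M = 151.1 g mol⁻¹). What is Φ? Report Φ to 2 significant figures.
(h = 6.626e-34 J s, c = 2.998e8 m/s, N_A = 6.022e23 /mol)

Product: 4.80 mg / 151.1 g mol⁻¹ = 3.177e-5 mol.
Photon energy at 313 nm: hc/λ = (6.626e-34)(2.998e8)/(313e-9) = 6.347e-19 J.
Photons incident: 29.3 / 6.347e-19 = 4.616e19, i.e. 4.616e19/6.022e23 = 7.665e-5 mol.
Photons absorbed: 0.898 × 7.665e-5 = 6.883e-5 mol.
Φ = 3.177e-5 mol / 6.883e-5 mol photons = 0.46.

Φ = 0.46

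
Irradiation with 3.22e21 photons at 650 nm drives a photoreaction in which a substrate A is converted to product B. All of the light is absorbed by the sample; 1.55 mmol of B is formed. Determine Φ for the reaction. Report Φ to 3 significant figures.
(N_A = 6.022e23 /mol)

Φ = 0.290

Product: 1.55 mmol = 0.00155 mol.
Moles of photons: 3.22e21 / 6.022e23 = 0.005347 mol.
Φ = 0.00155 mol / 0.005347 mol photons = 0.290.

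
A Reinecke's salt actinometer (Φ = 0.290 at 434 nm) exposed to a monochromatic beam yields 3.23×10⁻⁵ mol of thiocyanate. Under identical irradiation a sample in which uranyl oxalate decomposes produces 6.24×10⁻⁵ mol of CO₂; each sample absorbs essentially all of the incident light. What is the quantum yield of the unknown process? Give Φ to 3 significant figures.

Φ = 0.560

Photons absorbed by the actinometer: 3.23×10⁻⁵ / 0.290 = 1.114×10⁻⁴ mol.
Φ(unknown) = 6.24×10⁻⁵ / 1.114×10⁻⁴ = 0.560.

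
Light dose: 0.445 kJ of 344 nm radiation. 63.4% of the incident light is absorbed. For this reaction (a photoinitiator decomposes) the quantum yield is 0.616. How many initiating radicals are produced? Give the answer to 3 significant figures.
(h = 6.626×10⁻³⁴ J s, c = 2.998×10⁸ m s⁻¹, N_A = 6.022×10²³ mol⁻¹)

Photon energy at 344 nm: hc/λ = (6.626×10⁻³⁴)(2.998×10⁸)/(344×10⁻⁹) = 5.775×10⁻¹⁹ J.
Incident energy: 0.445 kJ = 445 J.
Photons incident: 445 / 5.775×10⁻¹⁹ = 7.706×10²⁰, i.e. 7.706×10²⁰/6.022×10²³ = 0.001280 mol.
Photons absorbed: 0.634 × 0.001280 = 8.115×10⁻⁴ mol.
Product: Φ × n_abs = 0.616 × 8.115×10⁻⁴ = 4.999×10⁻⁴ mol.
As a count: 4.999×10⁻⁴ × 6.022×10²³ = 3.01×10²⁰.

3.01×10²⁰ initiating radicals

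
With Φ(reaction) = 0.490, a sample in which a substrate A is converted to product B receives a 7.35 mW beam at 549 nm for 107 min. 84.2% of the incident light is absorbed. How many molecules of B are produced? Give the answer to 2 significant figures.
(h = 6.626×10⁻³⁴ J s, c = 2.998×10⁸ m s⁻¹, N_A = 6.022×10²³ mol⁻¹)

Photon energy at 549 nm: hc/λ = (6.626×10⁻³⁴)(2.998×10⁸)/(549×10⁻⁹) = 3.618×10⁻¹⁹ J.
Energy delivered: (7.35 mW)(6420 s) = 47.19 J.
Photons incident: 47.19 / 3.618×10⁻¹⁹ = 1.304×10²⁰, i.e. 1.304×10²⁰/6.022×10²³ = 2.165×10⁻⁴ mol.
Photons absorbed: 0.842 × 2.165×10⁻⁴ = 1.823×10⁻⁴ mol.
Product: Φ × n_abs = 0.490 × 1.823×10⁻⁴ = 8.933×10⁻⁵ mol.
As a count: 8.933×10⁻⁵ × 6.022×10²³ = 5.4×10¹⁹.

5.4×10¹⁹ molecules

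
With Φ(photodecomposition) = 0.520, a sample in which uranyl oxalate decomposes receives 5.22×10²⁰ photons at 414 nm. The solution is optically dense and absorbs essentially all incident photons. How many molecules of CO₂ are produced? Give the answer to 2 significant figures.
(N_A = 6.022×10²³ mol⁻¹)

2.7×10²⁰ molecules

Moles of photons: 5.22×10²⁰ / 6.022×10²³ = 8.668×10⁻⁴ mol.
Product: Φ × n_abs = 0.520 × 8.668×10⁻⁴ = 4.507×10⁻⁴ mol.
As a count: 4.507×10⁻⁴ × 6.022×10²³ = 2.7×10²⁰.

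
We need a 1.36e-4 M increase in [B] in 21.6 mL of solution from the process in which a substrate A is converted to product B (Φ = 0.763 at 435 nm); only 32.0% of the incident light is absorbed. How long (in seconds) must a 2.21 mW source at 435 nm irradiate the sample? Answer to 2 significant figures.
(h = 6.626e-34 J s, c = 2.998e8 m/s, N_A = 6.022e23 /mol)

t ≈ 1500 s

Product: (1.36e-4 M)(0.0216 L) = 2.938e-6 mol.
Photons that must be absorbed: 2.938e-6 / 0.763 = 3.851e-6 mol.
Incident photons needed: 3.851e-6 / 0.320 = 1.203e-5 mol.
Photon energy: hc/λ = 4.567e-19 J; per mole, 2.750e5 J mol⁻¹.
Energy required: 1.203e-5 × 2.750e5 = 3.308 J.
Time: 3.308 J / 0.00221 W = 1500 s.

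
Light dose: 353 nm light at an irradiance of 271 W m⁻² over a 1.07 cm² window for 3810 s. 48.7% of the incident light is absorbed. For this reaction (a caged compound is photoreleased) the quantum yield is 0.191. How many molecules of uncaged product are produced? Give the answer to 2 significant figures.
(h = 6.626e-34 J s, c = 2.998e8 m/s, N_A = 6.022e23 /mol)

1.8e19 molecules

Photon energy at 353 nm: hc/λ = (6.626e-34)(2.998e8)/(353e-9) = 5.627e-19 J.
Energy delivered: (271 W m⁻²)(1.07e-4 m²)(3810 s) = 110.5 J.
Photons incident: 110.5 / 5.627e-19 = 1.964e20, i.e. 1.964e20/6.022e23 = 3.261e-4 mol.
Photons absorbed: 0.487 × 3.261e-4 = 1.588e-4 mol.
Product: Φ × n_abs = 0.191 × 1.588e-4 = 3.033e-5 mol.
As a count: 3.033e-5 × 6.022e23 = 1.8e19.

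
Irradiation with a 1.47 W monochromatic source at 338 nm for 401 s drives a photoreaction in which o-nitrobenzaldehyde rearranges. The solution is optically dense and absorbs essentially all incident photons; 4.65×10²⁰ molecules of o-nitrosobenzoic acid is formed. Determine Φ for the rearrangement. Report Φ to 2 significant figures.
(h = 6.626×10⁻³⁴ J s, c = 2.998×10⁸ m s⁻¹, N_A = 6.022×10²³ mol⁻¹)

Φ = 0.46

Product: 4.65×10²⁰ / 6.022×10²³ = 7.722×10⁻⁴ mol.
Photon energy at 338 nm: hc/λ = (6.626×10⁻³⁴)(2.998×10⁸)/(338×10⁻⁹) = 5.877×10⁻¹⁹ J.
Energy delivered: (1.47 W)(401 s) = 589.5 J.
Photons incident: 589.5 / 5.877×10⁻¹⁹ = 1.003×10²¹, i.e. 1.003×10²¹/6.022×10²³ = 0.001666 mol.
Φ = 7.722×10⁻⁴ mol / 0.001666 mol photons = 0.46.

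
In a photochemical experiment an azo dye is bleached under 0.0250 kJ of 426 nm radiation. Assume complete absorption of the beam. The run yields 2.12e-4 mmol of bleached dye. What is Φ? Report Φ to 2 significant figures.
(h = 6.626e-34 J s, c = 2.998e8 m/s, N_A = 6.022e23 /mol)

Φ = 0.0024

Product: 2.12e-4 mmol = 2.12e-7 mol.
Photon energy at 426 nm: hc/λ = (6.626e-34)(2.998e8)/(426e-9) = 4.663e-19 J.
Incident energy: 0.0250 kJ = 25.0 J.
Photons incident: 25.0 / 4.663e-19 = 5.361e19, i.e. 5.361e19/6.022e23 = 8.902e-5 mol.
Φ = 2.12e-7 mol / 8.902e-5 mol photons = 0.0024.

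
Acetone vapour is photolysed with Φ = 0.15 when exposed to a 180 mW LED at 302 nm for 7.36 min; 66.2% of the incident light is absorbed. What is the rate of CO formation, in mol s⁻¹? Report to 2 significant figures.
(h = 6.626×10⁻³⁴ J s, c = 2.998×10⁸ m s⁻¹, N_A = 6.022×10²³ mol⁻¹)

4.5×10⁻⁸ mol s⁻¹

Photon energy at 302 nm: hc/λ = (6.626×10⁻³⁴)(2.998×10⁸)/(302×10⁻⁹) = 6.578×10⁻¹⁹ J.
Energy delivered: (180 mW)(441.6 s) = 79.49 J.
Photons incident: 79.49 / 6.578×10⁻¹⁹ = 1.208×10²⁰, i.e. 1.208×10²⁰/6.022×10²³ = 2.006×10⁻⁴ mol.
Photons absorbed: 0.662 × 2.006×10⁻⁴ = 1.328×10⁻⁴ mol.
Product formed: 0.15 × 1.328×10⁻⁴ = 1.992×10⁻⁵ mol.
Rate: 1.992×10⁻⁵ / 441.6 s = 4.5×10⁻⁸ mol s⁻¹.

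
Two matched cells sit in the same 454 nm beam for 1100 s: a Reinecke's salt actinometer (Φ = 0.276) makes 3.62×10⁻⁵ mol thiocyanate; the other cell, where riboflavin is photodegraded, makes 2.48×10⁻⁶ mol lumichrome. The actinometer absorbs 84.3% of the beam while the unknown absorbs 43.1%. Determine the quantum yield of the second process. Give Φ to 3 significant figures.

Photons absorbed by the actinometer: 3.62×10⁻⁵ / 0.276 = 1.312×10⁻⁴ mol.
Incident flux: 1.312×10⁻⁴ / 0.843 = 1.556×10⁻⁴ einstein.
Absorbed by unknown: 0.431 × 1.556×10⁻⁴ = 6.706×10⁻⁵ mol.
Φ(unknown) = 2.48×10⁻⁶ / 6.706×10⁻⁵ = 0.0370.

Φ = 0.0370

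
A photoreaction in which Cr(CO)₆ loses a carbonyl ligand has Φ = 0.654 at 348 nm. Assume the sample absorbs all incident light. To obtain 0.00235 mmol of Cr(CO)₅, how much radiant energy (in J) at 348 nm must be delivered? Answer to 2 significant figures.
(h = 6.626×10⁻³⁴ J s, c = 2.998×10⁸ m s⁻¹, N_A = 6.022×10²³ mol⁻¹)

Product: 0.00235 mmol = 2.35×10⁻⁶ mol.
Photons that must be absorbed: 2.35×10⁻⁶ / 0.654 = 3.593×10⁻⁶ mol.
Photon energy: hc/λ = 5.708×10⁻¹⁹ J; per mole, 3.437×10⁵ J mol⁻¹.
Energy required: 3.593×10⁻⁶ × 3.437×10⁵ = 1.2 J.

1.2 J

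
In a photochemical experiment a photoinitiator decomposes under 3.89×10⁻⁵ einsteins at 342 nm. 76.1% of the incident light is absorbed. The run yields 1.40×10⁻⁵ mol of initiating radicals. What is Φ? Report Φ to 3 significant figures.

Photons absorbed: 0.761 × 3.89×10⁻⁵ = 2.960×10⁻⁵ mol.
Φ = 1.40×10⁻⁵ mol / 2.960×10⁻⁵ mol photons = 0.473.

Φ = 0.473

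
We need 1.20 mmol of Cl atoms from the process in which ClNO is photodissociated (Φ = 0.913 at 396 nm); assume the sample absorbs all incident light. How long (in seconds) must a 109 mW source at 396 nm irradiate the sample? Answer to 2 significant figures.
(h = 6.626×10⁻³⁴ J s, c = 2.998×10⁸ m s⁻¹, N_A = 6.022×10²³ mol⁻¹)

Product: 1.20 mmol = 0.00120 mol.
Photons that must be absorbed: 0.00120 / 0.913 = 0.001314 mol.
Photon energy: hc/λ = 5.016×10⁻¹⁹ J; per mole, 3.021×10⁵ J mol⁻¹.
Energy required: 0.001314 × 3.021×10⁵ = 397.0 J.
Time: 397.0 J / 0.109 W = 3600 s.

t ≈ 3600 s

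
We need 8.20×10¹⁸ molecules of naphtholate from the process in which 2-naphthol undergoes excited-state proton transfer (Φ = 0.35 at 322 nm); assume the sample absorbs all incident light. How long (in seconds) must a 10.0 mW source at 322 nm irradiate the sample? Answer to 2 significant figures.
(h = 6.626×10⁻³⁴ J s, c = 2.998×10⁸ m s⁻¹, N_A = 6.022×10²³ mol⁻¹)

t ≈ 1400 s

Product: 8.20×10¹⁸ / 6.022×10²³ = 1.362×10⁻⁵ mol.
Photons that must be absorbed: 1.362×10⁻⁵ / 0.35 = 3.891×10⁻⁵ mol.
Photon energy: hc/λ = 6.169×10⁻¹⁹ J; per mole, 3.715×10⁵ J mol⁻¹.
Energy required: 3.891×10⁻⁵ × 3.715×10⁵ = 14.46 J.
Time: 14.46 J / 0.01 W = 1400 s.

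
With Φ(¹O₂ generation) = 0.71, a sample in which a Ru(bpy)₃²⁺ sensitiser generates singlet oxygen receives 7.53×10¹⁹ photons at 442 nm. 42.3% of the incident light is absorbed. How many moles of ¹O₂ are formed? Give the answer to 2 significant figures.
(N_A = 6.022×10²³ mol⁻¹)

3.8×10⁻⁵ mol

Moles of photons: 7.53×10¹⁹ / 6.022×10²³ = 1.250×10⁻⁴ mol.
Photons absorbed: 0.423 × 1.250×10⁻⁴ = 5.288×10⁻⁵ mol.
Product: Φ × n_abs = 0.71 × 5.288×10⁻⁵ = 3.754×10⁻⁵ mol.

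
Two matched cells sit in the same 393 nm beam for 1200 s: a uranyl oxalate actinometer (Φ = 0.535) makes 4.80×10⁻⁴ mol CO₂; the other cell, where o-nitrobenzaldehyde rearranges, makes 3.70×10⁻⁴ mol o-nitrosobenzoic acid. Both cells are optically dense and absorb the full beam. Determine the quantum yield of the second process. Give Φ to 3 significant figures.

Photons absorbed by the actinometer: 4.80×10⁻⁴ / 0.535 = 8.972×10⁻⁴ mol.
Φ(unknown) = 3.70×10⁻⁴ / 8.972×10⁻⁴ = 0.412.

Φ = 0.412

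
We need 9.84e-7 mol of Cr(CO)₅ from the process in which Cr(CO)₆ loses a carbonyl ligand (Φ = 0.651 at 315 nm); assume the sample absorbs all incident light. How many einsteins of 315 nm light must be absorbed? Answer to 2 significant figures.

Photons that must be absorbed: 9.84e-7 / 0.651 = 1.512e-6 mol.

1.5e-6 einstein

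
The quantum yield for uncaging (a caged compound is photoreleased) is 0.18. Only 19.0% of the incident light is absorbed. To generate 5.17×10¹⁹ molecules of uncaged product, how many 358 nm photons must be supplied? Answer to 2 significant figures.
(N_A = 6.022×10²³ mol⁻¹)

Product: 5.17×10¹⁹ / 6.022×10²³ = 8.585×10⁻⁵ mol.
Photons that must be absorbed: 8.585×10⁻⁵ / 0.18 = 4.769×10⁻⁴ mol.
Incident photons needed: 4.769×10⁻⁴ / 0.190 = 0.002510 mol.
Photon count: 0.002510 × 6.022×10²³ = 1.5×10²¹.

1.5×10²¹ photons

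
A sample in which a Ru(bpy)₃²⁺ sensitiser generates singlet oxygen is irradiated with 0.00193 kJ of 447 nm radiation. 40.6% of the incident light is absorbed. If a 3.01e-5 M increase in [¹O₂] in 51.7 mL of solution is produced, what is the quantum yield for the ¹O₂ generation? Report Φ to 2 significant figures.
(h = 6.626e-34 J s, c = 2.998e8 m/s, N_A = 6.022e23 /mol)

Product: (3.01e-5 M)(0.0517 L) = 1.556e-6 mol.
Photon energy at 447 nm: hc/λ = (6.626e-34)(2.998e8)/(447e-9) = 4.444e-19 J.
Incident energy: 0.00193 kJ = 1.93 J.
Photons incident: 1.93 / 4.444e-19 = 4.343e18, i.e. 4.343e18/6.022e23 = 7.212e-6 mol.
Photons absorbed: 0.406 × 7.212e-6 = 2.928e-6 mol.
Φ = 1.556e-6 mol / 2.928e-6 mol photons = 0.53.

Φ = 0.53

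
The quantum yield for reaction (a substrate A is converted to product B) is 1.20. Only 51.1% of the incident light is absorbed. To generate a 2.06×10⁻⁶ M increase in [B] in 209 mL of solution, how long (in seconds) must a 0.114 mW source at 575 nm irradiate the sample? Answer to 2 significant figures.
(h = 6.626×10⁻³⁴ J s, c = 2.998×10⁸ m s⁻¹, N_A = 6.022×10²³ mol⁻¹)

t ≈ 1300 s

Product: (2.06×10⁻⁶ M)(0.209 L) = 4.305×10⁻⁷ mol.
Photons that must be absorbed: 4.305×10⁻⁷ / 1.20 = 3.588×10⁻⁷ mol.
Incident photons needed: 3.588×10⁻⁷ / 0.511 = 7.022×10⁻⁷ mol.
Photon energy: hc/λ = 3.455×10⁻¹⁹ J; per mole, 2.081×10⁵ J mol⁻¹.
Energy required: 7.022×10⁻⁷ × 2.081×10⁵ = 0.1461 J.
Time: 0.1461 J / 0.000114 W = 1300 s.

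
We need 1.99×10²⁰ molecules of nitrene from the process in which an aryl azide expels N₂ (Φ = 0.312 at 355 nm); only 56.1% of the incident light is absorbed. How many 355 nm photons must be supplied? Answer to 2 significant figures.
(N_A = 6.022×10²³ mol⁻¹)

1.1×10²¹ photons

Product: 1.99×10²⁰ / 6.022×10²³ = 3.305×10⁻⁴ mol.
Photons that must be absorbed: 3.305×10⁻⁴ / 0.312 = 0.001059 mol.
Incident photons needed: 0.001059 / 0.561 = 0.001888 mol.
Photon count: 0.001888 × 6.022×10²³ = 1.1×10²¹.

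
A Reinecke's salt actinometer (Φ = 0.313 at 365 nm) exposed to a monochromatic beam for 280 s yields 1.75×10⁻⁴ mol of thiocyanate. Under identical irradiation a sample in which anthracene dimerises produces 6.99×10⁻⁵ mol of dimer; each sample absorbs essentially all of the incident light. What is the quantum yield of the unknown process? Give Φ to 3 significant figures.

Φ = 0.125

Photons absorbed by the actinometer: 1.75×10⁻⁴ / 0.313 = 5.591×10⁻⁴ mol.
Φ(unknown) = 6.99×10⁻⁵ / 5.591×10⁻⁴ = 0.125.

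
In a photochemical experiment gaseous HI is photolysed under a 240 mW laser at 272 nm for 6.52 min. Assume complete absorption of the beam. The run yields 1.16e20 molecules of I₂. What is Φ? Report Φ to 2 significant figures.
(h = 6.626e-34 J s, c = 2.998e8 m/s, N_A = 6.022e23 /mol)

Product: 1.16e20 / 6.022e23 = 1.926e-4 mol.
Photon energy at 272 nm: hc/λ = (6.626e-34)(2.998e8)/(272e-9) = 7.303e-19 J.
Energy delivered: (240 mW)(391.2 s) = 93.89 J.
Photons incident: 93.89 / 7.303e-19 = 1.286e20, i.e. 1.286e20/6.022e23 = 2.136e-4 mol.
Φ = 1.926e-4 mol / 2.136e-4 mol photons = 0.90.

Φ = 0.90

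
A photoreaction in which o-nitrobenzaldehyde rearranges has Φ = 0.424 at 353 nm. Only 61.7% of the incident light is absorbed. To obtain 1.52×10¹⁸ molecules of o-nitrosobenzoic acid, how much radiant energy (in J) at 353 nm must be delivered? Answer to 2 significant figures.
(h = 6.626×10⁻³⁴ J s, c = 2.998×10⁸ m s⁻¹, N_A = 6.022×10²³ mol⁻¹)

Product: 1.52×10¹⁸ / 6.022×10²³ = 2.524×10⁻⁶ mol.
Photons that must be absorbed: 2.524×10⁻⁶ / 0.424 = 5.953×10⁻⁶ mol.
Incident photons needed: 5.953×10⁻⁶ / 0.617 = 9.648×10⁻⁶ mol.
Photon energy: hc/λ = 5.627×10⁻¹⁹ J; per mole, 3.389×10⁵ J mol⁻¹.
Energy required: 9.648×10⁻⁶ × 3.389×10⁵ = 3.3 J.

3.3 J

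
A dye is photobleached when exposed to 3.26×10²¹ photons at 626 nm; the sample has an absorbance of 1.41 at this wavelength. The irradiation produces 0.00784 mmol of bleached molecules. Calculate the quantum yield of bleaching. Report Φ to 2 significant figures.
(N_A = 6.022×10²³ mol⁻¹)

Product: 0.00784 mmol = 7.84×10⁻⁶ mol.
Moles of photons: 3.26×10²¹ / 6.022×10²³ = 0.005413 mol.
Fraction absorbed: 1 − 10^(−1.41) = 0.9611.
Photons absorbed: 0.9611 × 0.005413 = 0.005202 mol.
Φ = 7.84×10⁻⁶ mol / 0.005202 mol photons = 0.0015.

Φ = 0.0015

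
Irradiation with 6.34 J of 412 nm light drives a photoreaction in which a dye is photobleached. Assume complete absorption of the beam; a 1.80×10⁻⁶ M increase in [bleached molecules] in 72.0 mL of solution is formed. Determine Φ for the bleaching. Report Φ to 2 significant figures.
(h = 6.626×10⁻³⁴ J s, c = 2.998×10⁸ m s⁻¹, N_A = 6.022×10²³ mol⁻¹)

Φ = 0.0059

Product: (1.80×10⁻⁶ M)(0.072 L) = 1.296×10⁻⁷ mol.
Photon energy at 412 nm: hc/λ = (6.626×10⁻³⁴)(2.998×10⁸)/(412×10⁻⁹) = 4.822×10⁻¹⁹ J.
Photons incident: 6.34 / 4.822×10⁻¹⁹ = 1.315×10¹⁹, i.e. 1.315×10¹⁹/6.022×10²³ = 2.184×10⁻⁵ mol.
Φ = 1.296×10⁻⁷ mol / 2.184×10⁻⁵ mol photons = 0.0059.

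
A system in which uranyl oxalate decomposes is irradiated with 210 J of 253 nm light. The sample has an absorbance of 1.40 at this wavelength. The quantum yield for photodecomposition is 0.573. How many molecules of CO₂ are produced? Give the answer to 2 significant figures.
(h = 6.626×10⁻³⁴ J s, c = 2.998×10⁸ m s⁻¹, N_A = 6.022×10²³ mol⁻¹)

1.5×10²⁰ molecules

Photon energy at 253 nm: hc/λ = (6.626×10⁻³⁴)(2.998×10⁸)/(253×10⁻⁹) = 7.852×10⁻¹⁹ J.
Photons incident: 210 / 7.852×10⁻¹⁹ = 2.674×10²⁰, i.e. 2.674×10²⁰/6.022×10²³ = 4.440×10⁻⁴ mol.
Fraction absorbed: 1 − 10^(−1.40) = 0.9602.
Photons absorbed: 0.9602 × 4.440×10⁻⁴ = 4.263×10⁻⁴ mol.
Product: Φ × n_abs = 0.573 × 4.263×10⁻⁴ = 2.443×10⁻⁴ mol.
As a count: 2.443×10⁻⁴ × 6.022×10²³ = 1.5×10²⁰.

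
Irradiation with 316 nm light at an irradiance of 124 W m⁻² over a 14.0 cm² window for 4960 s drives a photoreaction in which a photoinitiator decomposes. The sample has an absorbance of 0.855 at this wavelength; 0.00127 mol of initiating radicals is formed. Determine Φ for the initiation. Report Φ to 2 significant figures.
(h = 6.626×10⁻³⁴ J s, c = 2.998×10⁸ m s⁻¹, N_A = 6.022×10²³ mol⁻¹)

Φ = 0.65

Photon energy at 316 nm: hc/λ = (6.626×10⁻³⁴)(2.998×10⁸)/(316×10⁻⁹) = 6.286×10⁻¹⁹ J.
Energy delivered: (124 W m⁻²)(14.0×10⁻⁴ m²)(4960 s) = 861.1 J.
Photons incident: 861.1 / 6.286×10⁻¹⁹ = 1.370×10²¹, i.e. 1.370×10²¹/6.022×10²³ = 0.002275 mol.
Fraction absorbed: 1 − 10^(−0.855) = 0.8604.
Photons absorbed: 0.8604 × 0.002275 = 0.001957 mol.
Φ = 0.00127 mol / 0.001957 mol photons = 0.65.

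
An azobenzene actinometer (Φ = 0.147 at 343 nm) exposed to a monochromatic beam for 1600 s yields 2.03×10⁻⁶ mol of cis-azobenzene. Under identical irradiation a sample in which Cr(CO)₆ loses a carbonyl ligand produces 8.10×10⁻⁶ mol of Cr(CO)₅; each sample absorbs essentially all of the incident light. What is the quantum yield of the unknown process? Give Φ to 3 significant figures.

Photons absorbed by the actinometer: 2.03×10⁻⁶ / 0.147 = 1.381×10⁻⁵ mol.
Φ(unknown) = 8.10×10⁻⁶ / 1.381×10⁻⁵ = 0.587.

Φ = 0.587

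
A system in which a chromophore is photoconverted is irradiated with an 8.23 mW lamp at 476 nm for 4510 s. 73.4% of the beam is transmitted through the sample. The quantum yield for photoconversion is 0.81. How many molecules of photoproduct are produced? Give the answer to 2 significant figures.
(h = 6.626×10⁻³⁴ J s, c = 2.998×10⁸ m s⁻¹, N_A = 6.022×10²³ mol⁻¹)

1.9×10¹⁹ molecules

Photon energy at 476 nm: hc/λ = (6.626×10⁻³⁴)(2.998×10⁸)/(476×10⁻⁹) = 4.173×10⁻¹⁹ J.
Energy delivered: (8.23 mW)(4510 s) = 37.12 J.
Photons incident: 37.12 / 4.173×10⁻¹⁹ = 8.895×10¹⁹, i.e. 8.895×10¹⁹/6.022×10²³ = 1.477×10⁻⁴ mol.
Fraction absorbed: 1 − 73.4/100 = 0.2660.
Photons absorbed: 0.2660 × 1.477×10⁻⁴ = 3.929×10⁻⁵ mol.
Product: Φ × n_abs = 0.81 × 3.929×10⁻⁵ = 3.182×10⁻⁵ mol.
As a count: 3.182×10⁻⁵ × 6.022×10²³ = 1.9×10¹⁹.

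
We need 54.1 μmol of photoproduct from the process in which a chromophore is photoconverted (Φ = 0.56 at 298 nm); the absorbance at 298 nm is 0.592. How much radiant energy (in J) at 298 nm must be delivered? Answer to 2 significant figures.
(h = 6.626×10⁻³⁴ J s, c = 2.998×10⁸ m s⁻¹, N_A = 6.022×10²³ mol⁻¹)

Product: 54.1 μmol = 5.41×10⁻⁵ mol.
Photons that must be absorbed: 5.41×10⁻⁵ / 0.56 = 9.661×10⁻⁵ mol.
Fraction absorbed: 1 − 10^(−0.592) = 0.7441.
Incident photons needed: 9.661×10⁻⁵ / 0.7441 = 1.298×10⁻⁴ mol.
Photon energy: hc/λ = 6.666×10⁻¹⁹ J; per mole, 4.014×10⁵ J mol⁻¹.
Energy required: 1.298×10⁻⁴ × 4.014×10⁵ = 52 J.

52 J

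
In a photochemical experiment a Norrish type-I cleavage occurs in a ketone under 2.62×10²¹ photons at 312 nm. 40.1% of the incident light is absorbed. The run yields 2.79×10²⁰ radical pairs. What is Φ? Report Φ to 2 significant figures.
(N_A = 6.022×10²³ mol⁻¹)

Φ = 0.27

Product: 2.79×10²⁰ / 6.022×10²³ = 4.633×10⁻⁴ mol.
Moles of photons: 2.62×10²¹ / 6.022×10²³ = 0.004351 mol.
Photons absorbed: 0.401 × 0.004351 = 0.001745 mol.
Φ = 4.633×10⁻⁴ mol / 0.001745 mol photons = 0.27.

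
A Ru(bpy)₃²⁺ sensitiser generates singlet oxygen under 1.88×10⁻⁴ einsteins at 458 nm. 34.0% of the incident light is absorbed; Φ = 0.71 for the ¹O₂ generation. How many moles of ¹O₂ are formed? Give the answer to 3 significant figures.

4.54×10⁻⁵ mol

Photons absorbed: 0.340 × 1.88×10⁻⁴ = 6.392×10⁻⁵ mol.
Product: Φ × n_abs = 0.71 × 6.392×10⁻⁵ = 4.538×10⁻⁵ mol.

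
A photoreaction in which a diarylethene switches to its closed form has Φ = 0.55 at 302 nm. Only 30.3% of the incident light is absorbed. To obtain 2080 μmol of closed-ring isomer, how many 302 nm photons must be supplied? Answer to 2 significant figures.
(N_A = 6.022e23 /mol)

7.5e21 photons

Product: 2080 μmol = 0.00208 mol.
Photons that must be absorbed: 0.00208 / 0.55 = 0.003782 mol.
Incident photons needed: 0.003782 / 0.303 = 0.01248 mol.
Photon count: 0.01248 × 6.022e23 = 7.5e21.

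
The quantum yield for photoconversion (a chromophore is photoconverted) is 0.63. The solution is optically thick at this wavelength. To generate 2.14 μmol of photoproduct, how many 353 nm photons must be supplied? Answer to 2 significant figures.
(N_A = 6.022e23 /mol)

Product: 2.14 μmol = 2.14e-6 mol.
Photons that must be absorbed: 2.14e-6 / 0.63 = 3.397e-6 mol.
Photon count: 3.397e-6 × 6.022e23 = 2.0e18.

2.0e18 photons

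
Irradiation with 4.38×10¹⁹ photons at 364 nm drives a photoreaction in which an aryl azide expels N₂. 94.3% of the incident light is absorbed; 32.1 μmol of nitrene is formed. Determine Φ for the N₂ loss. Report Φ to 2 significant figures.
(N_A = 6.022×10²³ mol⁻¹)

Product: 32.1 μmol = 3.21×10⁻⁵ mol.
Moles of photons: 4.38×10¹⁹ / 6.022×10²³ = 7.273×10⁻⁵ mol.
Photons absorbed: 0.943 × 7.273×10⁻⁵ = 6.858×10⁻⁵ mol.
Φ = 3.21×10⁻⁵ mol / 6.858×10⁻⁵ mol photons = 0.47.

Φ = 0.47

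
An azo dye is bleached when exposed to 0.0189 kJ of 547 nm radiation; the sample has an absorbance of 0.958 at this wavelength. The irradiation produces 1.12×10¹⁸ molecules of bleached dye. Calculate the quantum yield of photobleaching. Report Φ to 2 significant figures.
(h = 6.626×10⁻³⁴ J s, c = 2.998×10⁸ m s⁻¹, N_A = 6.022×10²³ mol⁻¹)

Φ = 0.024

Product: 1.12×10¹⁸ / 6.022×10²³ = 1.860×10⁻⁶ mol.
Photon energy at 547 nm: hc/λ = (6.626×10⁻³⁴)(2.998×10⁸)/(547×10⁻⁹) = 3.632×10⁻¹⁹ J.
Incident energy: 0.0189 kJ = 18.9 J.
Photons incident: 18.9 / 3.632×10⁻¹⁹ = 5.204×10¹⁹, i.e. 5.204×10¹⁹/6.022×10²³ = 8.642×10⁻⁵ mol.
Fraction absorbed: 1 − 10^(−0.958) = 0.8898.
Photons absorbed: 0.8898 × 8.642×10⁻⁵ = 7.690×10⁻⁵ mol.
Φ = 1.860×10⁻⁶ mol / 7.690×10⁻⁵ mol photons = 0.024.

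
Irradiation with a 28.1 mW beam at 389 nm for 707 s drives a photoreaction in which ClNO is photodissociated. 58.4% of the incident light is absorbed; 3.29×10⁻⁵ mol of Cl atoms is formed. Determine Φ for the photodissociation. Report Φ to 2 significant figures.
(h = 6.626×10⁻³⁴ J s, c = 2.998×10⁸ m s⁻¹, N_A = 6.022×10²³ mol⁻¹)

Photon energy at 389 nm: hc/λ = (6.626×10⁻³⁴)(2.998×10⁸)/(389×10⁻⁹) = 5.107×10⁻¹⁹ J.
Energy delivered: (28.1 mW)(707 s) = 19.87 J.
Photons incident: 19.87 / 5.107×10⁻¹⁹ = 3.891×10¹⁹, i.e. 3.891×10¹⁹/6.022×10²³ = 6.461×10⁻⁵ mol.
Photons absorbed: 0.584 × 6.461×10⁻⁵ = 3.773×10⁻⁵ mol.
Φ = 3.29×10⁻⁵ mol / 3.773×10⁻⁵ mol photons = 0.87.

Φ = 0.87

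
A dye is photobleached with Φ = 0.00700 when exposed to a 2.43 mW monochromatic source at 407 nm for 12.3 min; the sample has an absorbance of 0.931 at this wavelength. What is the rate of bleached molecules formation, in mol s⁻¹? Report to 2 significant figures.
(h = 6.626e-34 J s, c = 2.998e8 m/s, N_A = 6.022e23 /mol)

Photon energy at 407 nm: hc/λ = (6.626e-34)(2.998e8)/(407e-9) = 4.881e-19 J.
Energy delivered: (2.43 mW)(738 s) = 1.793 J.
Photons incident: 1.793 / 4.881e-19 = 3.673e18, i.e. 3.673e18/6.022e23 = 6.099e-6 mol.
Fraction absorbed: 1 − 10^(−0.931) = 0.8828.
Photons absorbed: 0.8828 × 6.099e-6 = 5.384e-6 mol.
Product formed: 0.00700 × 5.384e-6 = 3.769e-8 mol.
Rate: 3.769e-8 / 738 s = 5.1e-11 mol s⁻¹.

5.1e-11 mol s⁻¹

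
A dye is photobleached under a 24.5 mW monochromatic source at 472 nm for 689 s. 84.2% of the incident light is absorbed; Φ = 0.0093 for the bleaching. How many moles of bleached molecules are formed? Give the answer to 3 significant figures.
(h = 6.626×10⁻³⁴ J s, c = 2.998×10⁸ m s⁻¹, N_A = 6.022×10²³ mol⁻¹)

5.22×10⁻⁷ mol

Photon energy at 472 nm: hc/λ = (6.626×10⁻³⁴)(2.998×10⁸)/(472×10⁻⁹) = 4.209×10⁻¹⁹ J.
Energy delivered: (24.5 mW)(689 s) = 16.88 J.
Photons incident: 16.88 / 4.209×10⁻¹⁹ = 4.010×10¹⁹, i.e. 4.010×10¹⁹/6.022×10²³ = 6.659×10⁻⁵ mol.
Photons absorbed: 0.842 × 6.659×10⁻⁵ = 5.607×10⁻⁵ mol.
Product: Φ × n_abs = 0.0093 × 5.607×10⁻⁵ = 5.215×10⁻⁷ mol.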